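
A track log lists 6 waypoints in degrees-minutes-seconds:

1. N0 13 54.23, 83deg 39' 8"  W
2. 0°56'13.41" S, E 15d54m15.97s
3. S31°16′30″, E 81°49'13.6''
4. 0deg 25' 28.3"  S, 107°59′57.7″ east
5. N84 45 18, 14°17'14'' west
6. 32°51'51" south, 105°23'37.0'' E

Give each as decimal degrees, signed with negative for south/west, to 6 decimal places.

Point 1:
  Lat: 0° + 13/60 + 54.23/3600 = 0 + 0.216667 + 0.015064 = 0.2317306
  N ⇒ keep positive
  Longitude: 83 + 39/60 + 8/3600 = 83.6522222
  W ⇒ negate
Point 2:
  Lat: 0 + 56/60 + 13.41/3600 = 0.9370583
  hemisphere S, so the sign is −
  Longitude: 54′ + 15.97″ = 54.26617′; 15 + 54.26617/60 = 15.9044361
  E → positive
Point 3:
  Latitude: 16′ + 30″ = 16.50000′; 31 + 16.50000/60 = 31.2750000
  S ⇒ negate
  Longitude: 81° + 49/60 + 13.6/3600 = 81 + 0.816667 + 0.003778 = 81.8204444
  E → positive
Point 4:
  Latitude: 0° + 25/60 + 28.3/3600 = 0 + 0.416667 + 0.007861 = 0.4245278
  S → negative
  Longitude: 107 + 59/60 + 57.7/3600 = 107.9993611
  E ⇒ keep positive
Point 5:
  Lat: 84° + 45/60 + 18/3600 = 84 + 0.750000 + 0.005000 = 84.7550000
  N ⇒ keep positive
  λ: 17′ + 14″ = 17.23333′; 14 + 17.23333/60 = 14.2872222
  W → negative
Point 6:
  Latitude: 32 + 51/60 + 51/3600 = 32.8641667
  hemisphere S, so the sign is −
  Lon: 23′ + 37″ = 23.61667′; 105 + 23.61667/60 = 105.3936111
  E ⇒ keep positive

1. 0.231731, -83.652222
2. -0.937058, 15.904436
3. -31.275000, 81.820444
4. -0.424528, 107.999361
5. 84.755000, -14.287222
6. -32.864167, 105.393611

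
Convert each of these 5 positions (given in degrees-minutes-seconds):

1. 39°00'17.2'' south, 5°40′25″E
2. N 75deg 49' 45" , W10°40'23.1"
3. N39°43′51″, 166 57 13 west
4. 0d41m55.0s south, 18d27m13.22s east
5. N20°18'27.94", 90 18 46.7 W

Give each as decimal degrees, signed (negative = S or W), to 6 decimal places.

Point 1:
  φ: 39° + 0/60 + 17.2/3600 = 39 + 0.000000 + 0.004778 = 39.0047778
  hemisphere S, so the sign is −
  Lon: 5° + 40/60 + 25/3600 = 5 + 0.666667 + 0.006944 = 5.6736111
  E → positive
Point 2:
  Latitude: 75° + 49/60 + 45/3600 = 75 + 0.816667 + 0.012500 = 75.8291667
  N ⇒ keep positive
  Lon: 10° + 40/60 + 23.1/3600 = 10 + 0.666667 + 0.006417 = 10.6730833
  W → negative
Point 3:
  Latitude: 39° + 43/60 + 51/3600 = 39 + 0.716667 + 0.014167 = 39.7308333
  N → positive
  λ: 166° + 57/60 + 13/3600 = 166 + 0.950000 + 0.003611 = 166.9536111
  W → negative
Point 4:
  φ: 0 + 41/60 + 55/3600 = 0.6986111
  S → negative
  λ: 18 + 27/60 + 13.22/3600 = 18.4536722
  E → positive
Point 5:
  Lat: 20 + 18/60 + 27.94/3600 = 20.3077611
  N ⇒ keep positive
  Lon: 90° + 18/60 + 46.7/3600 = 90 + 0.300000 + 0.012972 = 90.3129722
  W ⇒ negate

1. -39.004778, 5.673611
2. 75.829167, -10.673083
3. 39.730833, -166.953611
4. -0.698611, 18.453672
5. 20.307761, -90.312972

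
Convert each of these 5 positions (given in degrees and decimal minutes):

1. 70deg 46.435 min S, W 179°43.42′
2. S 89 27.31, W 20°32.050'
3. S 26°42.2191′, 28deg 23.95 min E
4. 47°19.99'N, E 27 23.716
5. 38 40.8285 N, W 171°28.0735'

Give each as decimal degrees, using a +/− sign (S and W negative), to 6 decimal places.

Point 1:
  Latitude: 70 + 46.435/60 = 70.7739167
  S → negative
  λ: 179 + 43.42/60 = 179.7236667
  W ⇒ negate
Point 2:
  Latitude: 89 + 27.31/60 = 89.4551667
  S → negative
  Longitude: 20 + 32.05/60 = 20.5341667
  W → negative
Point 3:
  Latitude: 26 + 42.2191/60 = 26.7036517
  hemisphere S, so the sign is −
  λ: 23.95′ = 0.399167°; total 28.3991667
  E → positive
Point 4:
  φ: 19.99′ = 0.333167°; total 47.3331667
  N ⇒ keep positive
  λ: 23.716′ = 0.395267°; total 27.3952667
  E → positive
Point 5:
  Lat: 40.8285′ = 0.680475°; total 38.6804750
  N ⇒ keep positive
  Lon: 28.0735′ = 0.467892°; total 171.4678917
  hemisphere W, so the sign is −

1. -70.773917, -179.723667
2. -89.455167, -20.534167
3. -26.703652, 28.399167
4. 47.333167, 27.395267
5. 38.680475, -171.467892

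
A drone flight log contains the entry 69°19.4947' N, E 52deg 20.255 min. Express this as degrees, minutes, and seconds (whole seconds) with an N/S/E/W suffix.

Latitude: 19.49470′ → 19′ and 0.49470 × 60 = 29.68″
λ: fractional minutes 0.25500 × 60 = 15.30″

69°19′30″ N, 52°20′15″ E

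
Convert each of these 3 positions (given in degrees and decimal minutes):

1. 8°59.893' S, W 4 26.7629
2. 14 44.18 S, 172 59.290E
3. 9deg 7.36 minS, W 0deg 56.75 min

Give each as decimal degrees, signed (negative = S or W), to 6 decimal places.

Point 1:
  Latitude: 8 + 59.893/60 = 8.9982167
  hemisphere S, so the sign is −
  Lon: 26.7629′ = 0.446048°; total 4.4460483
  hemisphere W, so the sign is −
Point 2:
  φ: 44.18′ = 0.736333°; total 14.7363333
  S → negative
  Longitude: 172 + 59.29/60 = 172.9881667
  E → positive
Point 3:
  Lat: 7.36′ = 0.122667°; total 9.1226667
  S → negative
  Lon: 56.75′ = 0.945833°; total 0.9458333
  W → negative

1. -8.998217, -4.446048
2. -14.736333, 172.988167
3. -9.122667, -0.945833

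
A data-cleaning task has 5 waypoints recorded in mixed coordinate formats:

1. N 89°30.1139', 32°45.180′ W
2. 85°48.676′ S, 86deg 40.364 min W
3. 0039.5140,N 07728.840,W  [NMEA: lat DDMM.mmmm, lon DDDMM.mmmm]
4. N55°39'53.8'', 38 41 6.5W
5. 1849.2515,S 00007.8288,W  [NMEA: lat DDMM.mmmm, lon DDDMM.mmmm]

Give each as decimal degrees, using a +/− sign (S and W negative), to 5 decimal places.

Point 1:
  φ: 89 + 30.1139/60 = 89.501898
  N ⇒ keep positive
  Lon: 32 + 45.18/60 = 32.753000
  W ⇒ negate
Point 2:
  Lat: 85 + 48.676/60 = 85.811267
  S → negative
  λ: 40.364′ = 0.672733°; total 86.672733
  W → negative
Point 3:
  Lat: degrees = first 2 digits = 0, minutes = 39.514; 0 + 39.514/60 = 0.658567
  N → positive
  Lon: split at 3 digits → 077° and 28.84′; 77 + 28.84/60 = 77.480667
  hemisphere W, so the sign is −
Point 4:
  φ: 39′ + 53.8″ = 39.89667′; 55 + 39.89667/60 = 55.664944
  N → positive
  Lon: 38° + 41/60 + 6.5/3600 = 38 + 0.683333 + 0.001806 = 38.685139
  W ⇒ negate
Point 5:
  Latitude: split at 2 digits → 18° and 49.2515′; 18 + 49.2515/60 = 18.820858
  S → negative
  λ: split at 3 digits → 000° and 7.8288′; 0 + 7.8288/60 = 0.130480
  W ⇒ negate

1. 89.50190, -32.75300
2. -85.81127, -86.67273
3. 0.65857, -77.48067
4. 55.66494, -38.68514
5. -18.82086, -0.13048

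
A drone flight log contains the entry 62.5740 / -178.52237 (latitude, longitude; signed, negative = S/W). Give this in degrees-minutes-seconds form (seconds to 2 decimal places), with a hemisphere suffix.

62°34′26.40″ N, 178°31′20.53″ W

Lat: 0.574000 × 60 = 34.44000′ → 34′, remainder × 60 = 26.4000″
Longitude is negative → W; |value| = 178.522370
Lon: 0.522370° → 31.34220′; 0.34220 × 60 = 20.5320″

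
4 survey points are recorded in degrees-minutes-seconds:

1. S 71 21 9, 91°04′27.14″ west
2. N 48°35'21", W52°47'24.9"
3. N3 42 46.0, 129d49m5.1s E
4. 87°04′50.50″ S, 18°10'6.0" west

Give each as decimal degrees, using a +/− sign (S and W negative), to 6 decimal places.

1. -71.352500, -91.074206
2. 48.589167, -52.790250
3. 3.712778, 129.818083
4. -87.080694, -18.168333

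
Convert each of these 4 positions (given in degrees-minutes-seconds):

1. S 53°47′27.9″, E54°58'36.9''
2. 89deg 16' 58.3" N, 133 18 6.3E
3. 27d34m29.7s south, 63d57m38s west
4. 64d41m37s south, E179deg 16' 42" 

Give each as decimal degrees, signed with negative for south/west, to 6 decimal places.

1. -53.791083, 54.976917
2. 89.282861, 133.301750
3. -27.574917, -63.960556
4. -64.693611, 179.278333

Point 1:
  φ: 47′ + 27.9″ = 47.46500′; 53 + 47.46500/60 = 53.7910833
  S ⇒ negate
  Longitude: 54 + 58/60 + 36.9/3600 = 54.9769167
  E ⇒ keep positive
Point 2:
  Latitude: 89 + 16/60 + 58.3/3600 = 89.2828611
  N → positive
  λ: 133° + 18/60 + 6.3/3600 = 133 + 0.300000 + 0.001750 = 133.3017500
  E → positive
Point 3:
  Latitude: 27 + 34/60 + 29.7/3600 = 27.5749167
  S ⇒ negate
  λ: 63° + 57/60 + 38/3600 = 63 + 0.950000 + 0.010556 = 63.9605556
  W → negative
Point 4:
  Latitude: 64 + 41/60 + 37/3600 = 64.6936111
  S ⇒ negate
  λ: 16′ + 42″ = 16.70000′; 179 + 16.70000/60 = 179.2783333
  E ⇒ keep positive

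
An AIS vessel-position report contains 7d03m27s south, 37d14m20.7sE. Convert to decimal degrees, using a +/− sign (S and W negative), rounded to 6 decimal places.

Latitude: 7 + 3/60 + 27/3600 = 7.0575000
S → negative
Longitude: 37° + 14/60 + 20.7/3600 = 37 + 0.233333 + 0.005750 = 37.2390833
E ⇒ keep positive

-7.057500, 37.239083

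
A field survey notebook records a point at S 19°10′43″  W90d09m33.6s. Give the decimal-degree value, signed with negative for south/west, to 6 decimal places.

Lat: 19 + 10/60 + 43/3600 = 19.1786111
S ⇒ negate
Lon: 90° + 9/60 + 33.6/3600 = 90 + 0.150000 + 0.009333 = 90.1593333
hemisphere W, so the sign is −

-19.178611, -90.159333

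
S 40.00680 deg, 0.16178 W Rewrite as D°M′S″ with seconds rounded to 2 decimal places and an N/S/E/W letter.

φ: whole degrees 40; 0.40800′ → 0′ and 24.4800″
Longitude: 0.161780 × 60 = 9.70680′ → 9′, remainder × 60 = 42.4080″

40°00′24.48″ S, 0°09′42.41″ W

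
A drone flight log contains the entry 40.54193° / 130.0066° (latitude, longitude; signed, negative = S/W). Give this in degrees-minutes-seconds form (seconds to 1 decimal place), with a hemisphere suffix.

40°32′30.9″ N, 130°00′23.8″ E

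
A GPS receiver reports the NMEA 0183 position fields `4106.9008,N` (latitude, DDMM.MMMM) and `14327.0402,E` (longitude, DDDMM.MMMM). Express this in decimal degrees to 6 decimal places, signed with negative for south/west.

Lat: split at 2 digits → 41° and 6.9008′; 41 + 6.9008/60 = 41.1150133
N ⇒ keep positive
Lon: degrees = first 3 digits = 143, minutes = 27.0402; 143 + 27.0402/60 = 143.4506700
E → positive

41.115013, 143.450670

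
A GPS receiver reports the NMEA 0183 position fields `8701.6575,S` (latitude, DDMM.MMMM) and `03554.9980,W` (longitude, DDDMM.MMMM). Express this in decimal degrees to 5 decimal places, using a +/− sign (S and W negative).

Latitude: degrees = first 2 digits = 87, minutes = 1.6575; 87 + 1.6575/60 = 87.027625
S → negative
Longitude: split at 3 digits → 035° and 54.998′; 35 + 54.998/60 = 35.916633
W → negative

-87.02763, -35.91663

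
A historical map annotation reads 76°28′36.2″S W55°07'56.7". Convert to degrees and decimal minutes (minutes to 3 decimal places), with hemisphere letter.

76° 28.603′ S, 55° 7.945′ W

Latitude: seconds/60 = 0.60333; minutes = 28 + 0.60333 = 28.60333
Lon: seconds/60 = 0.94500; minutes = 7 + 0.94500 = 7.94500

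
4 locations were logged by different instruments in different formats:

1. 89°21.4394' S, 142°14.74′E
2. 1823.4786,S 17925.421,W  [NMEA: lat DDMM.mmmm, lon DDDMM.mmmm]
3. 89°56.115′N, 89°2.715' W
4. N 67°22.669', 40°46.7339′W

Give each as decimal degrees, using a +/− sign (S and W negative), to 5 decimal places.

Point 1:
  Lat: 89 + 21.4394/60 = 89.357323
  S ⇒ negate
  λ: 14.74′ = 0.245667°; total 142.245667
  E → positive
Point 2:
  Lat: split at 2 digits → 18° and 23.4786′; 18 + 23.4786/60 = 18.391310
  hemisphere S, so the sign is −
  λ: split at 3 digits → 179° and 25.421′; 179 + 25.421/60 = 179.423683
  hemisphere W, so the sign is −
Point 3:
  φ: 89 + 56.115/60 = 89.935250
  N ⇒ keep positive
  λ: 89 + 2.715/60 = 89.045250
  hemisphere W, so the sign is −
Point 4:
  Latitude: 67 + 22.669/60 = 67.377817
  N ⇒ keep positive
  Longitude: 40 + 46.7339/60 = 40.778898
  W → negative

1. -89.35732, 142.24567
2. -18.39131, -179.42368
3. 89.93525, -89.04525
4. 67.37782, -40.77890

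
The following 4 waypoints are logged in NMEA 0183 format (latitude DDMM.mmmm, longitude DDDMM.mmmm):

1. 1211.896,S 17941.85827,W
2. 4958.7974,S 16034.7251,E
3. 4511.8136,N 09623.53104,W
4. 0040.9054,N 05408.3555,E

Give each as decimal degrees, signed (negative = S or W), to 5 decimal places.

Point 1:
  Latitude: degrees = first 2 digits = 12, minutes = 11.896; 12 + 11.896/60 = 12.198267
  S → negative
  λ: split at 3 digits → 179° and 41.85827′; 179 + 41.85827/60 = 179.697638
  hemisphere W, so the sign is −
Point 2:
  Latitude: degrees = first 2 digits = 49, minutes = 58.7974; 49 + 58.7974/60 = 49.979957
  hemisphere S, so the sign is −
  Longitude: degrees = first 3 digits = 160, minutes = 34.7251; 160 + 34.7251/60 = 160.578752
  E ⇒ keep positive
Point 3:
  φ: split at 2 digits → 45° and 11.8136′; 45 + 11.8136/60 = 45.196893
  N ⇒ keep positive
  λ: split at 3 digits → 096° and 23.53104′; 96 + 23.53104/60 = 96.392184
  W ⇒ negate
Point 4:
  Lat: split at 2 digits → 00° and 40.9054′; 0 + 40.9054/60 = 0.681757
  N → positive
  Longitude: split at 3 digits → 054° and 8.3555′; 54 + 8.3555/60 = 54.139258
  E → positive

1. -12.19827, -179.69764
2. -49.97996, 160.57875
3. 45.19689, -96.39218
4. 0.68176, 54.13926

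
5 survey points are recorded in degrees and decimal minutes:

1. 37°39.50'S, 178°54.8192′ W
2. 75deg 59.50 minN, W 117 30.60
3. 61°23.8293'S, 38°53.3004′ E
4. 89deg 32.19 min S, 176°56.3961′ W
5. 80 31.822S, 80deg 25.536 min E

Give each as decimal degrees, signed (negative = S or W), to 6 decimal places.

Point 1:
  Latitude: 39.5′ = 0.658333°; total 37.6583333
  S ⇒ negate
  λ: 178 + 54.8192/60 = 178.9136533
  W ⇒ negate
Point 2:
  Latitude: 59.5′ = 0.991667°; total 75.9916667
  N ⇒ keep positive
  Lon: 117 + 30.6/60 = 117.5100000
  W ⇒ negate
Point 3:
  φ: 61 + 23.8293/60 = 61.3971550
  hemisphere S, so the sign is −
  Lon: 53.3004′ = 0.888340°; total 38.8883400
  E ⇒ keep positive
Point 4:
  Lat: 89 + 32.19/60 = 89.5365000
  hemisphere S, so the sign is −
  Lon: 176 + 56.3961/60 = 176.9399350
  hemisphere W, so the sign is −
Point 5:
  Latitude: 31.822′ = 0.530367°; total 80.5303667
  S ⇒ negate
  Longitude: 80 + 25.536/60 = 80.4256000
  E ⇒ keep positive

1. -37.658333, -178.913653
2. 75.991667, -117.510000
3. -61.397155, 38.888340
4. -89.536500, -176.939935
5. -80.530367, 80.425600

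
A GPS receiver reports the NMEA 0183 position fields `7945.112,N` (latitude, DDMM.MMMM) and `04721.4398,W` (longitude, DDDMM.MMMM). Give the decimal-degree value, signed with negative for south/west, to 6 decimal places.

79.751867, -47.357330

Latitude: degrees = first 2 digits = 79, minutes = 45.112; 79 + 45.112/60 = 79.7518667
N ⇒ keep positive
Longitude: degrees = first 3 digits = 47, minutes = 21.4398; 47 + 21.4398/60 = 47.3573300
W ⇒ negate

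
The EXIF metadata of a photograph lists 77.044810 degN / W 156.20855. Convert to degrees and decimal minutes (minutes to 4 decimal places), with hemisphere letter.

Latitude: fractional part 0.044810 → 2.688600 minutes
Lon: fractional part 0.208550 → 12.513000 minutes

77° 2.6886′ N, 156° 12.5130′ W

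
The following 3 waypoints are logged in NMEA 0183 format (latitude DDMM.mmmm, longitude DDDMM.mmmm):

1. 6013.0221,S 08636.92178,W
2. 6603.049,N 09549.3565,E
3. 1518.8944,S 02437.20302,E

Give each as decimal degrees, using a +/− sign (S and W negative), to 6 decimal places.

1. -60.217035, -86.615363
2. 66.050817, 95.822608
3. -15.314907, 24.620050

Point 1:
  Latitude: degrees = first 2 digits = 60, minutes = 13.0221; 60 + 13.0221/60 = 60.2170350
  S → negative
  Longitude: split at 3 digits → 086° and 36.92178′; 86 + 36.92178/60 = 86.6153630
  W → negative
Point 2:
  φ: split at 2 digits → 66° and 3.049′; 66 + 3.049/60 = 66.0508167
  N ⇒ keep positive
  λ: split at 3 digits → 095° and 49.3565′; 95 + 49.3565/60 = 95.8226083
  E → positive
Point 3:
  Latitude: degrees = first 2 digits = 15, minutes = 18.8944; 15 + 18.8944/60 = 15.3149067
  S ⇒ negate
  Lon: degrees = first 3 digits = 24, minutes = 37.20302; 24 + 37.20302/60 = 24.6200503
  E ⇒ keep positive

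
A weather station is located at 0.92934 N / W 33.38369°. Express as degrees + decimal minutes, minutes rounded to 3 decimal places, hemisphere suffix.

0° 55.760′ N, 33° 23.021′ W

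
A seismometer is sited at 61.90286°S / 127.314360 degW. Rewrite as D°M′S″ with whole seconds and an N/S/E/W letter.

Lat: 0.902860 × 60 = 54.17160′ → 54′, remainder × 60 = 10.30″
λ: 0.314360 × 60 = 18.86160′ → 18′, remainder × 60 = 51.70″

61°54′10″ S, 127°18′52″ W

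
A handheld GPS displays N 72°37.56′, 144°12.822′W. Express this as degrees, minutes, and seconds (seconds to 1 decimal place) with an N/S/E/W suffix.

72°37′33.6″ N, 144°12′49.3″ W

Lat: fractional minutes 0.56000 × 60 = 33.600″
Lon: fractional minutes 0.82200 × 60 = 49.320″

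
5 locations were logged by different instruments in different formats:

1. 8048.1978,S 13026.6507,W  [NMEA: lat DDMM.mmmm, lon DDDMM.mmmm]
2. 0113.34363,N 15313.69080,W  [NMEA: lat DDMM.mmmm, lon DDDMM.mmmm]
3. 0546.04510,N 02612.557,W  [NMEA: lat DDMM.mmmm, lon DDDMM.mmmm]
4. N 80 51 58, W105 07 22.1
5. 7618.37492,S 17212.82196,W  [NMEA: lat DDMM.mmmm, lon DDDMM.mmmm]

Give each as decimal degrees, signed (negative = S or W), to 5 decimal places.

1. -80.80330, -130.44418
2. 1.22239, -153.22818
3. 5.76742, -26.20928
4. 80.86611, -105.12281
5. -76.30625, -172.21370

Point 1:
  φ: split at 2 digits → 80° and 48.1978′; 80 + 48.1978/60 = 80.803297
  S ⇒ negate
  Longitude: degrees = first 3 digits = 130, minutes = 26.6507; 130 + 26.6507/60 = 130.444178
  W ⇒ negate
Point 2:
  φ: split at 2 digits → 01° and 13.34363′; 1 + 13.34363/60 = 1.222394
  N → positive
  Lon: split at 3 digits → 153° and 13.6908′; 153 + 13.6908/60 = 153.228180
  W ⇒ negate
Point 3:
  φ: split at 2 digits → 05° and 46.0451′; 5 + 46.0451/60 = 5.767418
  N ⇒ keep positive
  Longitude: split at 3 digits → 026° and 12.557′; 26 + 12.557/60 = 26.209283
  W ⇒ negate
Point 4:
  φ: 80 + 51/60 + 58/3600 = 80.866111
  N ⇒ keep positive
  Longitude: 105 + 7/60 + 22.1/3600 = 105.122806
  hemisphere W, so the sign is −
Point 5:
  Latitude: degrees = first 2 digits = 76, minutes = 18.37492; 76 + 18.37492/60 = 76.306249
  S → negative
  λ: split at 3 digits → 172° and 12.82196′; 172 + 12.82196/60 = 172.213699
  W ⇒ negate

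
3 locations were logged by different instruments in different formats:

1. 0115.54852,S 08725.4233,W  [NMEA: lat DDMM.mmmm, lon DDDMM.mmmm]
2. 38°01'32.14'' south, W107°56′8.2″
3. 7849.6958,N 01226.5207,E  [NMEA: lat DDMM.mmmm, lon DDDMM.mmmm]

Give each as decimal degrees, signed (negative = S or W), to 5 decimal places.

1. -1.25914, -87.42372
2. -38.02559, -107.93561
3. 78.82826, 12.44201

Point 1:
  φ: split at 2 digits → 01° and 15.54852′; 1 + 15.54852/60 = 1.259142
  S ⇒ negate
  Lon: split at 3 digits → 087° and 25.4233′; 87 + 25.4233/60 = 87.423722
  W → negative
Point 2:
  φ: 38 + 1/60 + 32.14/3600 = 38.025594
  S ⇒ negate
  λ: 107 + 56/60 + 8.2/3600 = 107.935611
  W ⇒ negate
Point 3:
  Latitude: degrees = first 2 digits = 78, minutes = 49.6958; 78 + 49.6958/60 = 78.828263
  N → positive
  Lon: degrees = first 3 digits = 12, minutes = 26.5207; 12 + 26.5207/60 = 12.442012
  E → positive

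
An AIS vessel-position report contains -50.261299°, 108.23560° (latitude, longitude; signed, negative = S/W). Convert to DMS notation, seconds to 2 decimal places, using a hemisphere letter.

Latitude is negative → S; |value| = 50.261299
φ: 0.261299° → 15.67794′; 0.67794 × 60 = 40.6764″
λ: 0.235600 × 60 = 14.13600′ → 14′, remainder × 60 = 8.1600″

50°15′40.68″ S, 108°14′8.16″ E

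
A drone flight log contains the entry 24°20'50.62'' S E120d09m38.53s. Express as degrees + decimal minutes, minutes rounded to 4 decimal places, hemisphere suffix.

24° 20.8437′ S, 120° 9.6422′ E

Lat: seconds/60 = 0.84367; minutes = 20 + 0.84367 = 20.843667
Longitude: seconds/60 = 0.64217; minutes = 9 + 0.64217 = 9.642167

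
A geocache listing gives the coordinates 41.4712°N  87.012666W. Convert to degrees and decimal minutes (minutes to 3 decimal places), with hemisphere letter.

41° 28.272′ N, 87° 0.760′ W

Lat: minutes = (41.471200 − 41) × 60 = 28.27200
Lon: fractional part 0.012666 → 0.75996 minutes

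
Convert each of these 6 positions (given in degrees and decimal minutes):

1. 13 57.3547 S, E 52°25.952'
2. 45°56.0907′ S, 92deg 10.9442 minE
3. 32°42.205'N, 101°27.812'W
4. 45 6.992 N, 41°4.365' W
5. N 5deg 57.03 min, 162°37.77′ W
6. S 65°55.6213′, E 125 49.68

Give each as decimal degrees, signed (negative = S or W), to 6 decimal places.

1. -13.955912, 52.432533
2. -45.934845, 92.182403
3. 32.703417, -101.463533
4. 45.116533, -41.072750
5. 5.950500, -162.629500
6. -65.927022, 125.828000

Point 1:
  Latitude: 13 + 57.3547/60 = 13.9559117
  S → negative
  λ: 25.952′ = 0.432533°; total 52.4325333
  E → positive
Point 2:
  φ: 56.0907′ = 0.934845°; total 45.9348450
  S → negative
  Longitude: 10.9442′ = 0.182403°; total 92.1824033
  E ⇒ keep positive
Point 3:
  Lat: 42.205′ = 0.703417°; total 32.7034167
  N → positive
  λ: 101 + 27.812/60 = 101.4635333
  hemisphere W, so the sign is −
Point 4:
  Latitude: 45 + 6.992/60 = 45.1165333
  N ⇒ keep positive
  λ: 4.365′ = 0.072750°; total 41.0727500
  W → negative
Point 5:
  φ: 5 + 57.03/60 = 5.9505000
  N ⇒ keep positive
  Longitude: 37.77′ = 0.629500°; total 162.6295000
  W → negative
Point 6:
  Latitude: 65 + 55.6213/60 = 65.9270217
  S ⇒ negate
  Lon: 49.68′ = 0.828000°; total 125.8280000
  E ⇒ keep positive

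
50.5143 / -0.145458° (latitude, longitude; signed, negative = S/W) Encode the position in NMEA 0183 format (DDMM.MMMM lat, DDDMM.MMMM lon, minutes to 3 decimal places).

5030.858,N / 00008.727,W

φ: 50° + 0.514300 × 60 = 50° 30.85800′
Longitude is negative → W; |value| = 0.145458
Longitude: fractional part 0.145458 → 8.72748 minutes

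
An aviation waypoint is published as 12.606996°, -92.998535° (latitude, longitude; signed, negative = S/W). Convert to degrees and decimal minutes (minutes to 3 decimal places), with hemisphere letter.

Lat: minutes = (12.606996 − 12) × 60 = 36.41976
Longitude is negative → W; |value| = 92.998535
λ: 92° + 0.998535 × 60 = 92° 59.91210′

12° 36.420′ N, 92° 59.912′ W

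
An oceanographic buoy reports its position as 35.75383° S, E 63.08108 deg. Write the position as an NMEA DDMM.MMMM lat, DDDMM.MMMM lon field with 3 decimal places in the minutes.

3545.230,S / 06304.865,E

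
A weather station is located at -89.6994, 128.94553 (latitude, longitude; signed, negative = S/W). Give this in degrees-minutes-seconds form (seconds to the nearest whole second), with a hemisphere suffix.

89°41′58″ S, 128°56′44″ E

Latitude is negative → S; |value| = 89.699400
Latitude: 0.699400 × 60 = 41.96400′ → 41′, remainder × 60 = 57.84″
λ: 0.945530° → 56.73180′; 0.73180 × 60 = 43.91″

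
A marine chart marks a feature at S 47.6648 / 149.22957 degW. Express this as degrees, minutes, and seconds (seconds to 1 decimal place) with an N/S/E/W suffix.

47°39′53.3″ S, 149°13′46.5″ W

φ: 0.664800° → 39.88800′; 0.88800 × 60 = 53.280″
λ: whole degrees 149; 13.77420′ → 13′ and 46.452″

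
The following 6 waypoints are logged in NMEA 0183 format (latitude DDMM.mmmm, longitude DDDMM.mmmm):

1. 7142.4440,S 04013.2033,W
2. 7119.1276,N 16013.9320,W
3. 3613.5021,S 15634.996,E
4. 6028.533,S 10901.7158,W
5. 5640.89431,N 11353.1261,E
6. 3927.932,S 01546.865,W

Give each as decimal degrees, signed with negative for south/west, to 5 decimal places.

1. -71.70740, -40.22006
2. 71.31879, -160.23220
3. -36.22504, 156.58327
4. -60.47555, -109.02860
5. 56.68157, 113.88544
6. -39.46553, -15.78108

Point 1:
  φ: split at 2 digits → 71° and 42.444′; 71 + 42.444/60 = 71.707400
  S → negative
  λ: degrees = first 3 digits = 40, minutes = 13.2033; 40 + 13.2033/60 = 40.220055
  W → negative
Point 2:
  φ: split at 2 digits → 71° and 19.1276′; 71 + 19.1276/60 = 71.318793
  N → positive
  Lon: split at 3 digits → 160° and 13.932′; 160 + 13.932/60 = 160.232200
  W ⇒ negate
Point 3:
  Latitude: degrees = first 2 digits = 36, minutes = 13.5021; 36 + 13.5021/60 = 36.225035
  S ⇒ negate
  Longitude: split at 3 digits → 156° and 34.996′; 156 + 34.996/60 = 156.583267
  E ⇒ keep positive
Point 4:
  Latitude: degrees = first 2 digits = 60, minutes = 28.533; 60 + 28.533/60 = 60.475550
  S → negative
  Longitude: degrees = first 3 digits = 109, minutes = 1.7158; 109 + 1.7158/60 = 109.028597
  W → negative
Point 5:
  φ: degrees = first 2 digits = 56, minutes = 40.89431; 56 + 40.89431/60 = 56.681572
  N ⇒ keep positive
  λ: split at 3 digits → 113° and 53.1261′; 113 + 53.1261/60 = 113.885435
  E → positive
Point 6:
  Lat: split at 2 digits → 39° and 27.932′; 39 + 27.932/60 = 39.465533
  hemisphere S, so the sign is −
  Lon: degrees = first 3 digits = 15, minutes = 46.865; 15 + 46.865/60 = 15.781083
  hemisphere W, so the sign is −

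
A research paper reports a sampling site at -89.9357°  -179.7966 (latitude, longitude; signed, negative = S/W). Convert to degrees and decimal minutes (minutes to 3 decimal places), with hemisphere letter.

89° 56.142′ S, 179° 47.796′ W

Latitude is negative → S; |value| = 89.935700
φ: 89° + 0.935700 × 60 = 89° 56.14200′
Longitude is negative → W; |value| = 179.796600
Longitude: fractional part 0.796600 → 47.79600 minutes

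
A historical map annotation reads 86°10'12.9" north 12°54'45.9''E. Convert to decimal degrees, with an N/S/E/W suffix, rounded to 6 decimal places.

86.170250° N, 12.912750° E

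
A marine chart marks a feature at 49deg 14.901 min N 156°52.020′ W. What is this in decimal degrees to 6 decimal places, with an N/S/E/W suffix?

49.248350° N, 156.867000° W

φ: 49 + 14.901/60 = 49.2483500
Longitude: 52.02′ = 0.867000°; total 156.8670000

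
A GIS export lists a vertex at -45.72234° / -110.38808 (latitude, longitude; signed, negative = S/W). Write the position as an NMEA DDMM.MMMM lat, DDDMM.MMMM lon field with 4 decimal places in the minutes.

4543.3404,S / 11023.2848,W

Latitude is negative → S; |value| = 45.722340
Lat: minutes = (45.722340 − 45) × 60 = 43.340400
Longitude is negative → W; |value| = 110.388080
Longitude: 110° + 0.388080 × 60 = 110° 23.284800′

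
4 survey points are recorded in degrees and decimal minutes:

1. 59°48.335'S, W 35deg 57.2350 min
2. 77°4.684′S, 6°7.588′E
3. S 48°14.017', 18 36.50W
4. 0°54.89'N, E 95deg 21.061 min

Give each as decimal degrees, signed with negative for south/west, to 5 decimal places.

Point 1:
  Lat: 59 + 48.335/60 = 59.805583
  S → negative
  λ: 57.235′ = 0.953917°; total 35.953917
  hemisphere W, so the sign is −
Point 2:
  Latitude: 77 + 4.684/60 = 77.078067
  S → negative
  λ: 6 + 7.588/60 = 6.126467
  E ⇒ keep positive
Point 3:
  φ: 48 + 14.017/60 = 48.233617
  hemisphere S, so the sign is −
  Longitude: 18 + 36.5/60 = 18.608333
  W ⇒ negate
Point 4:
  φ: 54.89′ = 0.914833°; total 0.914833
  N → positive
  Lon: 95 + 21.061/60 = 95.351017
  E → positive

1. -59.80558, -35.95392
2. -77.07807, 6.12647
3. -48.23362, -18.60833
4. 0.91483, 95.35102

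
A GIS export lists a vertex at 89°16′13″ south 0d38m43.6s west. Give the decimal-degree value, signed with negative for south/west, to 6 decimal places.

Lat: 89 + 16/60 + 13/3600 = 89.2702778
S ⇒ negate
λ: 0 + 38/60 + 43.6/3600 = 0.6454444
W → negative

-89.270278, -0.645444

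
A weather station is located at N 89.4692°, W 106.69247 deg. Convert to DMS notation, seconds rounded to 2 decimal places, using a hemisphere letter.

φ: 0.469200° → 28.15200′; 0.15200 × 60 = 9.1200″
λ: 0.692470° → 41.54820′; 0.54820 × 60 = 32.8920″

89°28′9.12″ N, 106°41′32.89″ W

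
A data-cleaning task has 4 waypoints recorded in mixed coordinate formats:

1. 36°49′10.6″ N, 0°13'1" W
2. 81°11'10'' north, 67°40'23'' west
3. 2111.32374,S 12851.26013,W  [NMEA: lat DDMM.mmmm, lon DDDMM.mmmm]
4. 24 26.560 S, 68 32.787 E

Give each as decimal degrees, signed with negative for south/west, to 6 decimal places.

Point 1:
  Latitude: 36° + 49/60 + 10.6/3600 = 36 + 0.816667 + 0.002944 = 36.8196111
  N → positive
  Longitude: 13′ + 1″ = 13.01667′; 0 + 13.01667/60 = 0.2169444
  W → negative
Point 2:
  Latitude: 81 + 11/60 + 10/3600 = 81.1861111
  N → positive
  Longitude: 67 + 40/60 + 23/3600 = 67.6730556
  W ⇒ negate
Point 3:
  Lat: degrees = first 2 digits = 21, minutes = 11.32374; 21 + 11.32374/60 = 21.1887290
  hemisphere S, so the sign is −
  Longitude: degrees = first 3 digits = 128, minutes = 51.26013; 128 + 51.26013/60 = 128.8543355
  W ⇒ negate
Point 4:
  φ: 24 + 26.56/60 = 24.4426667
  S ⇒ negate
  Lon: 32.787′ = 0.546450°; total 68.5464500
  E ⇒ keep positive

1. 36.819611, -0.216944
2. 81.186111, -67.673056
3. -21.188729, -128.854336
4. -24.442667, 68.546450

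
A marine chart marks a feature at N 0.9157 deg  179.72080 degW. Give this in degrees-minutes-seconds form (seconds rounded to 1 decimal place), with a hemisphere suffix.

φ: whole degrees 0; 54.94200′ → 54′ and 56.520″
λ: whole degrees 179; 43.24800′ → 43′ and 14.880″

0°54′56.5″ N, 179°43′14.9″ W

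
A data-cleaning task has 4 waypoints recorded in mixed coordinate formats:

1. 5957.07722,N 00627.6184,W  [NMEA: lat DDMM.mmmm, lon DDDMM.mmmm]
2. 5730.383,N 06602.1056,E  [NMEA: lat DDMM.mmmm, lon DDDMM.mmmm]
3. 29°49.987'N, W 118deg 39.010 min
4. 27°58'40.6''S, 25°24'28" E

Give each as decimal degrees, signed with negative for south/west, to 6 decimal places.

Point 1:
  φ: split at 2 digits → 59° and 57.07722′; 59 + 57.07722/60 = 59.9512870
  N ⇒ keep positive
  Lon: degrees = first 3 digits = 6, minutes = 27.6184; 6 + 27.6184/60 = 6.4603067
  W ⇒ negate
Point 2:
  Latitude: degrees = first 2 digits = 57, minutes = 30.383; 57 + 30.383/60 = 57.5063833
  N → positive
  λ: degrees = first 3 digits = 66, minutes = 2.1056; 66 + 2.1056/60 = 66.0350933
  E → positive
Point 3:
  φ: 29 + 49.987/60 = 29.8331167
  N ⇒ keep positive
  Longitude: 118 + 39.01/60 = 118.6501667
  W ⇒ negate
Point 4:
  Lat: 58′ + 40.6″ = 58.67667′; 27 + 58.67667/60 = 27.9779444
  S → negative
  Longitude: 24′ + 28″ = 24.46667′; 25 + 24.46667/60 = 25.4077778
  E → positive

1. 59.951287, -6.460307
2. 57.506383, 66.035093
3. 29.833117, -118.650167
4. -27.977944, 25.407778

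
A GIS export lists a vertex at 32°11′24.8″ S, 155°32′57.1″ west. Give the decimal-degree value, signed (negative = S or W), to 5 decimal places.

-32.19022, -155.54919

Latitude: 11′ + 24.8″ = 11.41333′; 32 + 11.41333/60 = 32.190222
S → negative
λ: 32′ + 57.1″ = 32.95167′; 155 + 32.95167/60 = 155.549194
hemisphere W, so the sign is −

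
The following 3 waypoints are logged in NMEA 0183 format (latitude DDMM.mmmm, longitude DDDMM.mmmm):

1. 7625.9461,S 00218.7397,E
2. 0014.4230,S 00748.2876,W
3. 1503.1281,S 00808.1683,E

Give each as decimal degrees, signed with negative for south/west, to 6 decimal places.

Point 1:
  φ: split at 2 digits → 76° and 25.9461′; 76 + 25.9461/60 = 76.4324350
  S ⇒ negate
  λ: degrees = first 3 digits = 2, minutes = 18.7397; 2 + 18.7397/60 = 2.3123283
  E → positive
Point 2:
  Lat: split at 2 digits → 00° and 14.423′; 0 + 14.423/60 = 0.2403833
  hemisphere S, so the sign is −
  Lon: split at 3 digits → 007° and 48.2876′; 7 + 48.2876/60 = 7.8047933
  hemisphere W, so the sign is −
Point 3:
  Latitude: split at 2 digits → 15° and 3.1281′; 15 + 3.1281/60 = 15.0521350
  S ⇒ negate
  Longitude: split at 3 digits → 008° and 8.1683′; 8 + 8.1683/60 = 8.1361383
  E ⇒ keep positive

1. -76.432435, 2.312328
2. -0.240383, -7.804793
3. -15.052135, 8.136138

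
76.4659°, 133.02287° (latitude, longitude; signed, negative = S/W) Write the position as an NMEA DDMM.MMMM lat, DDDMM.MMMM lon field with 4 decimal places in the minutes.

7627.9540,N / 13301.3722,E

Lat: minutes = (76.465900 − 76) × 60 = 27.954000
Lon: fractional part 0.022870 → 1.372200 minutes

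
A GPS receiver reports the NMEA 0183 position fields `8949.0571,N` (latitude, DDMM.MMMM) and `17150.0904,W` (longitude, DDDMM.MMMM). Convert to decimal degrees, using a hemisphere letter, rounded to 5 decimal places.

Lat: degrees = first 2 digits = 89, minutes = 49.0571; 89 + 49.0571/60 = 89.817618
Longitude: split at 3 digits → 171° and 50.0904′; 171 + 50.0904/60 = 171.834840

89.81762° N, 171.83484° W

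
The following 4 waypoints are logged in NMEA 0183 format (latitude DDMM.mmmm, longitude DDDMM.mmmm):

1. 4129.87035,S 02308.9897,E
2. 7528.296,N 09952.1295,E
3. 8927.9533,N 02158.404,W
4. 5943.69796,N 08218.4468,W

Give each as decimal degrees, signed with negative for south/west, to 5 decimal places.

1. -41.49784, 23.14983
2. 75.47160, 99.86883
3. 89.46589, -21.97340
4. 59.72830, -82.30745

Point 1:
  φ: degrees = first 2 digits = 41, minutes = 29.87035; 41 + 29.87035/60 = 41.497839
  S → negative
  Longitude: split at 3 digits → 023° and 8.9897′; 23 + 8.9897/60 = 23.149828
  E → positive
Point 2:
  Latitude: split at 2 digits → 75° and 28.296′; 75 + 28.296/60 = 75.471600
  N ⇒ keep positive
  Longitude: degrees = first 3 digits = 99, minutes = 52.1295; 99 + 52.1295/60 = 99.868825
  E ⇒ keep positive
Point 3:
  φ: split at 2 digits → 89° and 27.9533′; 89 + 27.9533/60 = 89.465888
  N ⇒ keep positive
  Longitude: split at 3 digits → 021° and 58.404′; 21 + 58.404/60 = 21.973400
  W ⇒ negate
Point 4:
  Latitude: split at 2 digits → 59° and 43.69796′; 59 + 43.69796/60 = 59.728299
  N ⇒ keep positive
  Lon: split at 3 digits → 082° and 18.4468′; 82 + 18.4468/60 = 82.307447
  hemisphere W, so the sign is −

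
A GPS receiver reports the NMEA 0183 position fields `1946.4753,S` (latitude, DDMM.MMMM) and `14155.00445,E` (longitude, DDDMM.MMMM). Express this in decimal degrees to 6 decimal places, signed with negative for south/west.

Lat: split at 2 digits → 19° and 46.4753′; 19 + 46.4753/60 = 19.7745883
hemisphere S, so the sign is −
λ: split at 3 digits → 141° and 55.00445′; 141 + 55.00445/60 = 141.9167408
E → positive

-19.774588, 141.916741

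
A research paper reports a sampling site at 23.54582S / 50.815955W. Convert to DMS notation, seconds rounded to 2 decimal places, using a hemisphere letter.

23°32′44.95″ S, 50°48′57.44″ W

Latitude: 0.545820° → 32.74920′; 0.74920 × 60 = 44.9520″
Longitude: whole degrees 50; 48.95730′ → 48′ and 57.4380″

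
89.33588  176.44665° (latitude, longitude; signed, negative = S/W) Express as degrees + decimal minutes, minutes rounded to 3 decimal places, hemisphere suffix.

Latitude: fractional part 0.335880 → 20.15280 minutes
Lon: minutes = (176.446650 − 176) × 60 = 26.79900

89° 20.153′ N, 176° 26.799′ E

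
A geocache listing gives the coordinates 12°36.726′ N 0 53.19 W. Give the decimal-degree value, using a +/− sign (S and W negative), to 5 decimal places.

φ: 36.726′ = 0.612100°; total 12.612100
N → positive
Longitude: 0 + 53.19/60 = 0.886500
hemisphere W, so the sign is −

12.61210, -0.88650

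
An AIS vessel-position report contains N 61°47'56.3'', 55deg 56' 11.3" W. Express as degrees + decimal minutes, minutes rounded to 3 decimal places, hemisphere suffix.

Lat: seconds/60 = 0.93833; minutes = 47 + 0.93833 = 47.93833
Lon: seconds/60 = 0.18833; minutes = 56 + 0.18833 = 56.18833

61° 47.938′ N, 55° 56.188′ W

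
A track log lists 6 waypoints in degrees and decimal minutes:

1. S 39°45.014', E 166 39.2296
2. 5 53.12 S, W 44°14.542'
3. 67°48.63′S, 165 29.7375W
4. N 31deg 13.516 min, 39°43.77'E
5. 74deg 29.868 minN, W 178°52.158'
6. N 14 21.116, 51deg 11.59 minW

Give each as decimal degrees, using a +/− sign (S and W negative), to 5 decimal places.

Point 1:
  Lat: 39 + 45.014/60 = 39.750233
  S → negative
  λ: 39.2296′ = 0.653827°; total 166.653827
  E ⇒ keep positive
Point 2:
  φ: 5 + 53.12/60 = 5.885333
  S ⇒ negate
  Lon: 44 + 14.542/60 = 44.242367
  hemisphere W, so the sign is −
Point 3:
  Latitude: 67 + 48.63/60 = 67.810500
  hemisphere S, so the sign is −
  Longitude: 29.7375′ = 0.495625°; total 165.495625
  W ⇒ negate
Point 4:
  Latitude: 13.516′ = 0.225267°; total 31.225267
  N ⇒ keep positive
  λ: 43.77′ = 0.729500°; total 39.729500
  E → positive
Point 5:
  φ: 74 + 29.868/60 = 74.497800
  N ⇒ keep positive
  λ: 178 + 52.158/60 = 178.869300
  W → negative
Point 6:
  Latitude: 14 + 21.116/60 = 14.351933
  N ⇒ keep positive
  Longitude: 51 + 11.59/60 = 51.193167
  W ⇒ negate

1. -39.75023, 166.65383
2. -5.88533, -44.24237
3. -67.81050, -165.49563
4. 31.22527, 39.72950
5. 74.49780, -178.86930
6. 14.35193, -51.19317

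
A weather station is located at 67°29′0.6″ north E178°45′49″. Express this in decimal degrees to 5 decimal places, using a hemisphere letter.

67.48350° N, 178.76361° E

Lat: 29′ + 0.6″ = 29.01000′; 67 + 29.01000/60 = 67.483500
Longitude: 178° + 45/60 + 49/3600 = 178 + 0.750000 + 0.013611 = 178.763611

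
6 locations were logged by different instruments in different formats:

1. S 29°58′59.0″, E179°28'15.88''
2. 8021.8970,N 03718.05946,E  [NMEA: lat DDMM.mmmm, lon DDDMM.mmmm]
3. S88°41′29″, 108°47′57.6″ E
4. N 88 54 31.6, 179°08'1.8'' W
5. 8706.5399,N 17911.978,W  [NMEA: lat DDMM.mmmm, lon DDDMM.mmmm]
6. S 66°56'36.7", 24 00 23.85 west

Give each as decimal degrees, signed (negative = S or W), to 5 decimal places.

Point 1:
  Lat: 29° + 58/60 + 59/3600 = 29 + 0.966667 + 0.016389 = 29.983056
  S ⇒ negate
  Lon: 28′ + 15.88″ = 28.26467′; 179 + 28.26467/60 = 179.471078
  E ⇒ keep positive
Point 2:
  φ: split at 2 digits → 80° and 21.897′; 80 + 21.897/60 = 80.364950
  N → positive
  λ: split at 3 digits → 037° and 18.05946′; 37 + 18.05946/60 = 37.300991
  E → positive
Point 3:
  Lat: 88° + 41/60 + 29/3600 = 88 + 0.683333 + 0.008056 = 88.691389
  S ⇒ negate
  Lon: 108 + 47/60 + 57.6/3600 = 108.799333
  E → positive
Point 4:
  Latitude: 88° + 54/60 + 31.6/3600 = 88 + 0.900000 + 0.008778 = 88.908778
  N → positive
  Longitude: 179° + 8/60 + 1.8/3600 = 179 + 0.133333 + 0.000500 = 179.133833
  W → negative
Point 5:
  Latitude: degrees = first 2 digits = 87, minutes = 6.5399; 87 + 6.5399/60 = 87.108998
  N ⇒ keep positive
  Longitude: degrees = first 3 digits = 179, minutes = 11.978; 179 + 11.978/60 = 179.199633
  W → negative
Point 6:
  Latitude: 56′ + 36.7″ = 56.61167′; 66 + 56.61167/60 = 66.943528
  hemisphere S, so the sign is −
  λ: 24 + 0/60 + 23.85/3600 = 24.006625
  hemisphere W, so the sign is −

1. -29.98306, 179.47108
2. 80.36495, 37.30099
3. -88.69139, 108.79933
4. 88.90878, -179.13383
5. 87.10900, -179.19963
6. -66.94353, -24.00663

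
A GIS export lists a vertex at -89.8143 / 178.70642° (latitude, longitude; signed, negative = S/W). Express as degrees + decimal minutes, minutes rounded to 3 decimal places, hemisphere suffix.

89° 48.858′ S, 178° 42.385′ E

Latitude is negative → S; |value| = 89.814300
Lat: fractional part 0.814300 → 48.85800 minutes
Longitude: 178° + 0.706420 × 60 = 178° 42.38520′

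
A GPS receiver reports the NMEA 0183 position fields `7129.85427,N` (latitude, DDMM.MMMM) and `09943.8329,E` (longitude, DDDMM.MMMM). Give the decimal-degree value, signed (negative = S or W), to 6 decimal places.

71.497571, 99.730548

Latitude: split at 2 digits → 71° and 29.85427′; 71 + 29.85427/60 = 71.4975712
N → positive
Longitude: degrees = first 3 digits = 99, minutes = 43.8329; 99 + 43.8329/60 = 99.7305483
E → positive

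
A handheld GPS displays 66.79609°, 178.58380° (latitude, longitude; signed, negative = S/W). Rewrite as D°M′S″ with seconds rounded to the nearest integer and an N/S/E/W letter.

66°47′46″ N, 178°35′2″ E

Latitude: 0.796090 × 60 = 47.76540′ → 47′, remainder × 60 = 45.92″
Lon: 0.583800° → 35.02800′; 0.02800 × 60 = 1.68″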